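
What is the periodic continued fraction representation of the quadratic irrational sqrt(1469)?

Write x_i = (sqrt(1469) + m_i)/d_i with (m_0, d_0) = (0, 1). a_0 = floor(sqrt(1469)) = 38, since 38^2 = 1444 <= 1469 < 1521 = 39^2.
Iterate m_{i+1} = d_i*a_i - m_i, d_{i+1} = (1469 - m_{i+1}^2)/d_i, a_{i+1} = floor((a_0 + m_{i+1})/d_{i+1}):
  m_1 = 1*38 - 0 = 38, d_1 = (1469 - 38^2)/1 = 25/1 = 25, a_1 = floor((38 + 38)/25) = 3.
  m_2 = 25*3 - 38 = 37, d_2 = (1469 - 37^2)/25 = 100/25 = 4, a_2 = floor((38 + 37)/4) = 18.
  m_3 = 4*18 - 37 = 35, d_3 = (1469 - 35^2)/4 = 244/4 = 61, a_3 = floor((38 + 35)/61) = 1.
  m_4 = 61*1 - 35 = 26, d_4 = (1469 - 26^2)/61 = 793/61 = 13, a_4 = floor((38 + 26)/13) = 4.
  m_5 = 13*4 - 26 = 26, d_5 = (1469 - 26^2)/13 = 793/13 = 61, a_5 = floor((38 + 26)/61) = 1.
  m_6 = 61*1 - 26 = 35, d_6 = (1469 - 35^2)/61 = 244/61 = 4, a_6 = floor((38 + 35)/4) = 18.
  m_7 = 4*18 - 35 = 37, d_7 = (1469 - 37^2)/4 = 100/4 = 25, a_7 = floor((38 + 37)/25) = 3.
  m_8 = 25*3 - 37 = 38, d_8 = (1469 - 38^2)/25 = 25/25 = 1, a_8 = floor((38 + 38)/1) = 76.
  m_9 = 1*76 - 38 = 38, d_9 = (1469 - 38^2)/1 = 25/1 = 25: (m_9, d_9) = (m_1, d_1) = (38, 25), so from here the quotients repeat a_1, ..., a_8; the period length is 8.
Hence the expansion of sqrt(1469) is a_0 = 38 followed by the repeating block 3, 18, 1, 4, 1, 18, 3, 76 (period 8).

[38; (3, 18, 1, 4, 1, 18, 3, 76)]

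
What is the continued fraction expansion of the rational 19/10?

[1; 1, 9]

Run the Euclidean algorithm on 19 and 10; the successive quotients are the partial quotients a_0, a_1, ... (each step inverts the fractional part left over by the previous one):
  19 = 1*10 + 9, so a_0 = 1.
  10 = 1*9 + 1, so a_1 = 1.
  9 = 9*1 + 0, so a_2 = 9.
The remainder reaches 0 after 3 divisions, so the expansion has 3 partial quotients, read off in order.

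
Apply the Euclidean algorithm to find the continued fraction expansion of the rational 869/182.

Run the Euclidean algorithm on 869 and 182; the successive quotients are the partial quotients a_0, a_1, ... (each step inverts the fractional part left over by the previous one):
  869 = 4*182 + 141, so a_0 = 4.
  182 = 1*141 + 41, so a_1 = 1.
  141 = 3*41 + 18, so a_2 = 3.
  41 = 2*18 + 5, so a_3 = 2.
  18 = 3*5 + 3, so a_4 = 3.
  5 = 1*3 + 2, so a_5 = 1.
  3 = 1*2 + 1, so a_6 = 1.
  2 = 2*1 + 0, so a_7 = 2.
The remainder reaches 0 after 8 divisions, so the expansion has 8 partial quotients, read off in order.

[4; 1, 3, 2, 3, 1, 1, 2]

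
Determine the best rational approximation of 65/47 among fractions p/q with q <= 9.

Expand x = 65/47 as a continued fraction with the Euclidean algorithm:
  65 = 1*47 + 18, so a_0 = 1.
  47 = 2*18 + 11, so a_1 = 2.
  18 = 1*11 + 7, so a_2 = 1.
  11 = 1*7 + 4, so a_3 = 1.
  7 = 1*4 + 3, so a_4 = 1.
  4 = 1*3 + 1, so a_5 = 1.
  3 = 3*1 + 0, so a_6 = 3.
so x = [1; 2, 1, 1, 1, 1, 3].
Convergents (p_i = a_i*p_{i-1} + p_{i-2}, q_i = a_i*q_{i-1} + q_{i-2} with p_{-2}=0, p_{-1}=1, q_{-2}=1, q_{-1}=0), until the denominator exceeds 9:
  i=0: a_0=1, p_0 = 1*1 + 0 = 1, q_0 = 1*0 + 1 = 1.
  i=1: a_1=2, p_1 = 2*1 + 1 = 3, q_1 = 2*1 + 0 = 2.
  i=2: a_2=1, p_2 = 1*3 + 1 = 4, q_2 = 1*2 + 1 = 3.
  i=3: a_3=1, p_3 = 1*4 + 3 = 7, q_3 = 1*3 + 2 = 5.
  i=4: a_4=1, p_4 = 1*7 + 4 = 11, q_4 = 1*5 + 3 = 8.
  i=5: a_5=1, p_5 = 1*11 + 7 = 18, q_5 = 1*8 + 5 = 13.
q_5 = 13 > 9, so the last convergent with denominator <= 9 is p_4/q_4 = 11/8.
The closest fraction with denominator <= 9 is either p_4/q_4 or the intermediate fraction (k*p_4 + p_3)/(k*q_4 + q_3) with the largest k >= 1 whose denominator stays <= 9; these approach x as k grows, and every other convergent or intermediate fraction in range is farther away.
Largest k: floor((9 - q_3)/q_4) = floor((9 - 5)/8) = 0.
Since k = 0, no intermediate fraction beyond p_4/q_4 has denominator <= 9, so the convergent 11/8 is the closest (its error is |65*8 - 11*47|/(47*8) = 3/376).

11/8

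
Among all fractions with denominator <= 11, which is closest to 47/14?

Expand x = 47/14 as a continued fraction with the Euclidean algorithm:
  47 = 3*14 + 5, so a_0 = 3.
  14 = 2*5 + 4, so a_1 = 2.
  5 = 1*4 + 1, so a_2 = 1.
  4 = 4*1 + 0, so a_3 = 4.
so x = [3; 2, 1, 4].
Convergents (p_i = a_i*p_{i-1} + p_{i-2}, q_i = a_i*q_{i-1} + q_{i-2} with p_{-2}=0, p_{-1}=1, q_{-2}=1, q_{-1}=0), until the denominator exceeds 11:
  i=0: a_0=3, p_0 = 3*1 + 0 = 3, q_0 = 3*0 + 1 = 1.
  i=1: a_1=2, p_1 = 2*3 + 1 = 7, q_1 = 2*1 + 0 = 2.
  i=2: a_2=1, p_2 = 1*7 + 3 = 10, q_2 = 1*2 + 1 = 3.
  i=3: a_3=4, p_3 = 4*10 + 7 = 47, q_3 = 4*3 + 2 = 14.
q_3 = 14 > 11, so the last convergent with denominator <= 11 is p_2/q_2 = 10/3.
The closest fraction with denominator <= 11 is either p_2/q_2 or the intermediate fraction (k*p_2 + p_1)/(k*q_2 + q_1) with the largest k >= 1 whose denominator stays <= 11; these approach x as k grows, and every other convergent or intermediate fraction in range is farther away.
Largest k: floor((11 - q_1)/q_2) = floor((11 - 2)/3) = 3.
That gives (3*10 + 7)/(3*3 + 2) = 37/11.
Compare the errors: |x - 10/3| = |47*3 - 10*14|/(14*3) = 1/42, and |x - 37/11| = |47*11 - 37*14|/(14*11) = 1/154.
Cross-multiplying, 1*42 = 42 < 154 = 1*154, so 1/154 is smaller: the intermediate fraction 37/11 is closer to x than 10/3.

37/11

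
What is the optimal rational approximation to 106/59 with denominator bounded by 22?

9/5

Expand x = 106/59 as a continued fraction with the Euclidean algorithm:
  106 = 1*59 + 47, so a_0 = 1.
  59 = 1*47 + 12, so a_1 = 1.
  47 = 3*12 + 11, so a_2 = 3.
  12 = 1*11 + 1, so a_3 = 1.
  11 = 11*1 + 0, so a_4 = 11.
so x = [1; 1, 3, 1, 11].
Convergents (p_i = a_i*p_{i-1} + p_{i-2}, q_i = a_i*q_{i-1} + q_{i-2} with p_{-2}=0, p_{-1}=1, q_{-2}=1, q_{-1}=0), until the denominator exceeds 22:
  i=0: a_0=1, p_0 = 1*1 + 0 = 1, q_0 = 1*0 + 1 = 1.
  i=1: a_1=1, p_1 = 1*1 + 1 = 2, q_1 = 1*1 + 0 = 1.
  i=2: a_2=3, p_2 = 3*2 + 1 = 7, q_2 = 3*1 + 1 = 4.
  i=3: a_3=1, p_3 = 1*7 + 2 = 9, q_3 = 1*4 + 1 = 5.
  i=4: a_4=11, p_4 = 11*9 + 7 = 106, q_4 = 11*5 + 4 = 59.
q_4 = 59 > 22, so the last convergent with denominator <= 22 is p_3/q_3 = 9/5.
The closest fraction with denominator <= 22 is either p_3/q_3 or the intermediate fraction (k*p_3 + p_2)/(k*q_3 + q_2) with the largest k >= 1 whose denominator stays <= 22; these approach x as k grows, and every other convergent or intermediate fraction in range is farther away.
Largest k: floor((22 - q_2)/q_3) = floor((22 - 4)/5) = 3.
That gives (3*9 + 7)/(3*5 + 4) = 34/19.
Compare the errors: |x - 9/5| = |106*5 - 9*59|/(59*5) = 1/295, and |x - 34/19| = |106*19 - 34*59|/(59*19) = 8/1121.
Cross-multiplying, 1*1121 = 1121 < 2360 = 8*295, so 1/295 is smaller: the convergent 9/5 is closer to x than 34/19.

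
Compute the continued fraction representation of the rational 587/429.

[1; 2, 1, 2, 1, 1, 22]

Run the Euclidean algorithm on 587 and 429; the successive quotients are the partial quotients a_0, a_1, ... (each step inverts the fractional part left over by the previous one):
  587 = 1*429 + 158, so a_0 = 1.
  429 = 2*158 + 113, so a_1 = 2.
  158 = 1*113 + 45, so a_2 = 1.
  113 = 2*45 + 23, so a_3 = 2.
  45 = 1*23 + 22, so a_4 = 1.
  23 = 1*22 + 1, so a_5 = 1.
  22 = 22*1 + 0, so a_6 = 22.
The remainder reaches 0 after 7 divisions, so the expansion has 7 partial quotients, read off in order.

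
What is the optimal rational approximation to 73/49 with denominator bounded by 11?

3/2

Expand x = 73/49 as a continued fraction with the Euclidean algorithm:
  73 = 1*49 + 24, so a_0 = 1.
  49 = 2*24 + 1, so a_1 = 2.
  24 = 24*1 + 0, so a_2 = 24.
so x = [1; 2, 24].
Convergents (p_i = a_i*p_{i-1} + p_{i-2}, q_i = a_i*q_{i-1} + q_{i-2} with p_{-2}=0, p_{-1}=1, q_{-2}=1, q_{-1}=0), until the denominator exceeds 11:
  i=0: a_0=1, p_0 = 1*1 + 0 = 1, q_0 = 1*0 + 1 = 1.
  i=1: a_1=2, p_1 = 2*1 + 1 = 3, q_1 = 2*1 + 0 = 2.
  i=2: a_2=24, p_2 = 24*3 + 1 = 73, q_2 = 24*2 + 1 = 49.
q_2 = 49 > 11, so the last convergent with denominator <= 11 is p_1/q_1 = 3/2.
The closest fraction with denominator <= 11 is either p_1/q_1 or the intermediate fraction (k*p_1 + p_0)/(k*q_1 + q_0) with the largest k >= 1 whose denominator stays <= 11; these approach x as k grows, and every other convergent or intermediate fraction in range is farther away.
Largest k: floor((11 - q_0)/q_1) = floor((11 - 1)/2) = 5.
That gives (5*3 + 1)/(5*2 + 1) = 16/11.
Compare the errors: |x - 3/2| = |73*2 - 3*49|/(49*2) = 1/98, and |x - 16/11| = |73*11 - 16*49|/(49*11) = 19/539.
Cross-multiplying, 1*539 = 539 < 1862 = 19*98, so 1/98 is smaller: the convergent 3/2 is closer to x than 16/11.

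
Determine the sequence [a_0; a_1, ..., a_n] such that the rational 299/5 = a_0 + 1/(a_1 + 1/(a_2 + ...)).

Run the Euclidean algorithm on 299 and 5; the successive quotients are the partial quotients a_0, a_1, ... (each step inverts the fractional part left over by the previous one):
  299 = 59*5 + 4, so a_0 = 59.
  5 = 1*4 + 1, so a_1 = 1.
  4 = 4*1 + 0, so a_2 = 4.
The remainder reaches 0 after 3 divisions, so the expansion has 3 partial quotients, read off in order.

[59; 1, 4]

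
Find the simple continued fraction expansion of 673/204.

[3; 3, 2, 1, 9, 2]

Run the Euclidean algorithm on 673 and 204; the successive quotients are the partial quotients a_0, a_1, ... (each step inverts the fractional part left over by the previous one):
  673 = 3*204 + 61, so a_0 = 3.
  204 = 3*61 + 21, so a_1 = 3.
  61 = 2*21 + 19, so a_2 = 2.
  21 = 1*19 + 2, so a_3 = 1.
  19 = 9*2 + 1, so a_4 = 9.
  2 = 2*1 + 0, so a_5 = 2.
The remainder reaches 0 after 6 divisions, so the expansion has 6 partial quotients, read off in order.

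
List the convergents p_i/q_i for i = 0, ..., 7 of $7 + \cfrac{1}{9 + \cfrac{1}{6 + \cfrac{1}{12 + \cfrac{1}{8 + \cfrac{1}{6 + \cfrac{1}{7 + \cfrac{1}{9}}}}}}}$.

7/1, 64/9, 391/55, 4756/669, 38439/5407, 235390/33111, 1686169/237184, 15410911/2167767

Using the convergent recurrence p_i = a_i*p_{i-1} + p_{i-2}, q_i = a_i*q_{i-1} + q_{i-2} with p_{-2}=0, p_{-1}=1, q_{-2}=1, q_{-1}=0:
  i=0: a_0=7, p_0 = 7*1 + 0 = 7, q_0 = 7*0 + 1 = 1.
  i=1: a_1=9, p_1 = 9*7 + 1 = 64, q_1 = 9*1 + 0 = 9.
  i=2: a_2=6, p_2 = 6*64 + 7 = 391, q_2 = 6*9 + 1 = 55.
  i=3: a_3=12, p_3 = 12*391 + 64 = 4756, q_3 = 12*55 + 9 = 669.
  i=4: a_4=8, p_4 = 8*4756 + 391 = 38439, q_4 = 8*669 + 55 = 5407.
  i=5: a_5=6, p_5 = 6*38439 + 4756 = 235390, q_5 = 6*5407 + 669 = 33111.
  i=6: a_6=7, p_6 = 7*235390 + 38439 = 1686169, q_6 = 7*33111 + 5407 = 237184.
  i=7: a_7=9, p_7 = 9*1686169 + 235390 = 15410911, q_7 = 9*237184 + 33111 = 2167767.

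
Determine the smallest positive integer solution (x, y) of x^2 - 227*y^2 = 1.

(x, y) = (226, 15)

First expand sqrt(227) as a continued fraction. With x_i = (sqrt(227) + m_i)/d_i and (m_0, d_0) = (0, 1): a_0 = floor(sqrt(227)) = 15, since 15^2 = 225 <= 227 < 256 = 16^2.
Iterate m_{i+1} = d_i*a_i - m_i, d_{i+1} = (227 - m_{i+1}^2)/d_i, a_{i+1} = floor((a_0 + m_{i+1})/d_{i+1}):
  m_1 = 1*15 - 0 = 15, d_1 = (227 - 15^2)/1 = 2/1 = 2, a_1 = floor((15 + 15)/2) = 15.
  m_2 = 2*15 - 15 = 15, d_2 = (227 - 15^2)/2 = 2/2 = 1, a_2 = floor((15 + 15)/1) = 30.
  m_3 = 1*30 - 15 = 15, d_3 = (227 - 15^2)/1 = 2/1 = 2: (m_3, d_3) = (m_1, d_1) = (15, 2), so from here the quotients repeat a_1, a_2; the period length is 2.
So sqrt(227) = [15; (15, 30)] with period length k = 2.
k is even, so the fundamental solution of x^2 - 227y^2 = 1 is (p_{k-1}, q_{k-1}) = (p_1, q_1); compute convergents through index 1.
Convergents (p_i = a_i*p_{i-1} + p_{i-2}, q_i = a_i*q_{i-1} + q_{i-2} with p_{-2}=0, p_{-1}=1, q_{-2}=1, q_{-1}=0):
  i=0: a_0=15, p_0 = 15*1 + 0 = 15, q_0 = 15*0 + 1 = 1.
  i=1: a_1=15, p_1 = 15*15 + 1 = 226, q_1 = 15*1 + 0 = 15.
Check: 226^2 - 227*15^2 = 51076 - 51075 = 1, so (x, y) = (226, 15) solves the equation, and by the theorem it is the least positive solution.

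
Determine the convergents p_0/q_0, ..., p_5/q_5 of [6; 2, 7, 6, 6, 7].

6/1, 13/2, 97/15, 595/92, 3667/567, 26264/4061

Using the convergent recurrence p_i = a_i*p_{i-1} + p_{i-2}, q_i = a_i*q_{i-1} + q_{i-2} with p_{-2}=0, p_{-1}=1, q_{-2}=1, q_{-1}=0:
  i=0: a_0=6, p_0 = 6*1 + 0 = 6, q_0 = 6*0 + 1 = 1.
  i=1: a_1=2, p_1 = 2*6 + 1 = 13, q_1 = 2*1 + 0 = 2.
  i=2: a_2=7, p_2 = 7*13 + 6 = 97, q_2 = 7*2 + 1 = 15.
  i=3: a_3=6, p_3 = 6*97 + 13 = 595, q_3 = 6*15 + 2 = 92.
  i=4: a_4=6, p_4 = 6*595 + 97 = 3667, q_4 = 6*92 + 15 = 567.
  i=5: a_5=7, p_5 = 7*3667 + 595 = 26264, q_5 = 7*567 + 92 = 4061.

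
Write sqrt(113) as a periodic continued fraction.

Write x_i = (sqrt(113) + m_i)/d_i with (m_0, d_0) = (0, 1). a_0 = floor(sqrt(113)) = 10, since 10^2 = 100 <= 113 < 121 = 11^2.
Iterate m_{i+1} = d_i*a_i - m_i, d_{i+1} = (113 - m_{i+1}^2)/d_i, a_{i+1} = floor((a_0 + m_{i+1})/d_{i+1}):
  m_1 = 1*10 - 0 = 10, d_1 = (113 - 10^2)/1 = 13/1 = 13, a_1 = floor((10 + 10)/13) = 1.
  m_2 = 13*1 - 10 = 3, d_2 = (113 - 3^2)/13 = 104/13 = 8, a_2 = floor((10 + 3)/8) = 1.
  m_3 = 8*1 - 3 = 5, d_3 = (113 - 5^2)/8 = 88/8 = 11, a_3 = floor((10 + 5)/11) = 1.
  m_4 = 11*1 - 5 = 6, d_4 = (113 - 6^2)/11 = 77/11 = 7, a_4 = floor((10 + 6)/7) = 2.
  m_5 = 7*2 - 6 = 8, d_5 = (113 - 8^2)/7 = 49/7 = 7, a_5 = floor((10 + 8)/7) = 2.
  m_6 = 7*2 - 8 = 6, d_6 = (113 - 6^2)/7 = 77/7 = 11, a_6 = floor((10 + 6)/11) = 1.
  m_7 = 11*1 - 6 = 5, d_7 = (113 - 5^2)/11 = 88/11 = 8, a_7 = floor((10 + 5)/8) = 1.
  m_8 = 8*1 - 5 = 3, d_8 = (113 - 3^2)/8 = 104/8 = 13, a_8 = floor((10 + 3)/13) = 1.
  m_9 = 13*1 - 3 = 10, d_9 = (113 - 10^2)/13 = 13/13 = 1, a_9 = floor((10 + 10)/1) = 20.
  m_10 = 1*20 - 10 = 10, d_10 = (113 - 10^2)/1 = 13/1 = 13: (m_10, d_10) = (m_1, d_1) = (10, 13), so from here the quotients repeat a_1, ..., a_9; the period length is 9.
Hence the expansion of sqrt(113) is a_0 = 10 followed by the repeating block 1, 1, 1, 2, 2, 1, 1, 1, 20 (period 9).

[10; (1, 1, 1, 2, 2, 1, 1, 1, 20)]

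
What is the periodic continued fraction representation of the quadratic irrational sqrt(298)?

[17; (3, 1, 4, 5, 1, 1, 5, 4, 1, 3, 34)]

Write x_i = (sqrt(298) + m_i)/d_i with (m_0, d_0) = (0, 1). a_0 = floor(sqrt(298)) = 17, since 17^2 = 289 <= 298 < 324 = 18^2.
Iterate m_{i+1} = d_i*a_i - m_i, d_{i+1} = (298 - m_{i+1}^2)/d_i, a_{i+1} = floor((a_0 + m_{i+1})/d_{i+1}):
  m_1 = 1*17 - 0 = 17, d_1 = (298 - 17^2)/1 = 9/1 = 9, a_1 = floor((17 + 17)/9) = 3.
  m_2 = 9*3 - 17 = 10, d_2 = (298 - 10^2)/9 = 198/9 = 22, a_2 = floor((17 + 10)/22) = 1.
  m_3 = 22*1 - 10 = 12, d_3 = (298 - 12^2)/22 = 154/22 = 7, a_3 = floor((17 + 12)/7) = 4.
  m_4 = 7*4 - 12 = 16, d_4 = (298 - 16^2)/7 = 42/7 = 6, a_4 = floor((17 + 16)/6) = 5.
  m_5 = 6*5 - 16 = 14, d_5 = (298 - 14^2)/6 = 102/6 = 17, a_5 = floor((17 + 14)/17) = 1.
  m_6 = 17*1 - 14 = 3, d_6 = (298 - 3^2)/17 = 289/17 = 17, a_6 = floor((17 + 3)/17) = 1.
  m_7 = 17*1 - 3 = 14, d_7 = (298 - 14^2)/17 = 102/17 = 6, a_7 = floor((17 + 14)/6) = 5.
  m_8 = 6*5 - 14 = 16, d_8 = (298 - 16^2)/6 = 42/6 = 7, a_8 = floor((17 + 16)/7) = 4.
  m_9 = 7*4 - 16 = 12, d_9 = (298 - 12^2)/7 = 154/7 = 22, a_9 = floor((17 + 12)/22) = 1.
  m_10 = 22*1 - 12 = 10, d_10 = (298 - 10^2)/22 = 198/22 = 9, a_10 = floor((17 + 10)/9) = 3.
  m_11 = 9*3 - 10 = 17, d_11 = (298 - 17^2)/9 = 9/9 = 1, a_11 = floor((17 + 17)/1) = 34.
  m_12 = 1*34 - 17 = 17, d_12 = (298 - 17^2)/1 = 9/1 = 9: (m_12, d_12) = (m_1, d_1) = (17, 9), so from here the quotients repeat a_1, ..., a_11; the period length is 11.
Hence the expansion of sqrt(298) is a_0 = 17 followed by the repeating block 3, 1, 4, 5, 1, 1, 5, 4, 1, 3, 34 (period 11).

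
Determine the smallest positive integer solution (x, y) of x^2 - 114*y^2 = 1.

First expand sqrt(114) as a continued fraction. With x_i = (sqrt(114) + m_i)/d_i and (m_0, d_0) = (0, 1): a_0 = floor(sqrt(114)) = 10, since 10^2 = 100 <= 114 < 121 = 11^2.
Iterate m_{i+1} = d_i*a_i - m_i, d_{i+1} = (114 - m_{i+1}^2)/d_i, a_{i+1} = floor((a_0 + m_{i+1})/d_{i+1}):
  m_1 = 1*10 - 0 = 10, d_1 = (114 - 10^2)/1 = 14/1 = 14, a_1 = floor((10 + 10)/14) = 1.
  m_2 = 14*1 - 10 = 4, d_2 = (114 - 4^2)/14 = 98/14 = 7, a_2 = floor((10 + 4)/7) = 2.
  m_3 = 7*2 - 4 = 10, d_3 = (114 - 10^2)/7 = 14/7 = 2, a_3 = floor((10 + 10)/2) = 10.
  m_4 = 2*10 - 10 = 10, d_4 = (114 - 10^2)/2 = 14/2 = 7, a_4 = floor((10 + 10)/7) = 2.
  m_5 = 7*2 - 10 = 4, d_5 = (114 - 4^2)/7 = 98/7 = 14, a_5 = floor((10 + 4)/14) = 1.
  m_6 = 14*1 - 4 = 10, d_6 = (114 - 10^2)/14 = 14/14 = 1, a_6 = floor((10 + 10)/1) = 20.
  m_7 = 1*20 - 10 = 10, d_7 = (114 - 10^2)/1 = 14/1 = 14: (m_7, d_7) = (m_1, d_1) = (10, 14), so from here the quotients repeat a_1, ..., a_6; the period length is 6.
So sqrt(114) = [10; (1, 2, 10, 2, 1, 20)] with period length k = 6.
k is even, so the fundamental solution of x^2 - 114y^2 = 1 is (p_{k-1}, q_{k-1}) = (p_5, q_5); compute convergents through index 5.
Convergents (p_i = a_i*p_{i-1} + p_{i-2}, q_i = a_i*q_{i-1} + q_{i-2} with p_{-2}=0, p_{-1}=1, q_{-2}=1, q_{-1}=0):
  i=0: a_0=10, p_0 = 10*1 + 0 = 10, q_0 = 10*0 + 1 = 1.
  i=1: a_1=1, p_1 = 1*10 + 1 = 11, q_1 = 1*1 + 0 = 1.
  i=2: a_2=2, p_2 = 2*11 + 10 = 32, q_2 = 2*1 + 1 = 3.
  i=3: a_3=10, p_3 = 10*32 + 11 = 331, q_3 = 10*3 + 1 = 31.
  i=4: a_4=2, p_4 = 2*331 + 32 = 694, q_4 = 2*31 + 3 = 65.
  i=5: a_5=1, p_5 = 1*694 + 331 = 1025, q_5 = 1*65 + 31 = 96.
Check: 1025^2 - 114*96^2 = 1050625 - 1050624 = 1, so (x, y) = (1025, 96) solves the equation, and by the theorem it is the least positive solution.

(x, y) = (1025, 96)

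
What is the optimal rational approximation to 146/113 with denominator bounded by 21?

22/17

Expand x = 146/113 as a continued fraction with the Euclidean algorithm:
  146 = 1*113 + 33, so a_0 = 1.
  113 = 3*33 + 14, so a_1 = 3.
  33 = 2*14 + 5, so a_2 = 2.
  14 = 2*5 + 4, so a_3 = 2.
  5 = 1*4 + 1, so a_4 = 1.
  4 = 4*1 + 0, so a_5 = 4.
so x = [1; 3, 2, 2, 1, 4].
Convergents (p_i = a_i*p_{i-1} + p_{i-2}, q_i = a_i*q_{i-1} + q_{i-2} with p_{-2}=0, p_{-1}=1, q_{-2}=1, q_{-1}=0), until the denominator exceeds 21:
  i=0: a_0=1, p_0 = 1*1 + 0 = 1, q_0 = 1*0 + 1 = 1.
  i=1: a_1=3, p_1 = 3*1 + 1 = 4, q_1 = 3*1 + 0 = 3.
  i=2: a_2=2, p_2 = 2*4 + 1 = 9, q_2 = 2*3 + 1 = 7.
  i=3: a_3=2, p_3 = 2*9 + 4 = 22, q_3 = 2*7 + 3 = 17.
  i=4: a_4=1, p_4 = 1*22 + 9 = 31, q_4 = 1*17 + 7 = 24.
q_4 = 24 > 21, so the last convergent with denominator <= 21 is p_3/q_3 = 22/17.
The closest fraction with denominator <= 21 is either p_3/q_3 or the intermediate fraction (k*p_3 + p_2)/(k*q_3 + q_2) with the largest k >= 1 whose denominator stays <= 21; these approach x as k grows, and every other convergent or intermediate fraction in range is farther away.
Largest k: floor((21 - q_2)/q_3) = floor((21 - 7)/17) = 0.
Since k = 0, no intermediate fraction beyond p_3/q_3 has denominator <= 21, so the convergent 22/17 is the closest (its error is |146*17 - 22*113|/(113*17) = 4/1921).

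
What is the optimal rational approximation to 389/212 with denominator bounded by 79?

Expand x = 389/212 as a continued fraction with the Euclidean algorithm:
  389 = 1*212 + 177, so a_0 = 1.
  212 = 1*177 + 35, so a_1 = 1.
  177 = 5*35 + 2, so a_2 = 5.
  35 = 17*2 + 1, so a_3 = 17.
  2 = 2*1 + 0, so a_4 = 2.
so x = [1; 1, 5, 17, 2].
Convergents (p_i = a_i*p_{i-1} + p_{i-2}, q_i = a_i*q_{i-1} + q_{i-2} with p_{-2}=0, p_{-1}=1, q_{-2}=1, q_{-1}=0), until the denominator exceeds 79:
  i=0: a_0=1, p_0 = 1*1 + 0 = 1, q_0 = 1*0 + 1 = 1.
  i=1: a_1=1, p_1 = 1*1 + 1 = 2, q_1 = 1*1 + 0 = 1.
  i=2: a_2=5, p_2 = 5*2 + 1 = 11, q_2 = 5*1 + 1 = 6.
  i=3: a_3=17, p_3 = 17*11 + 2 = 189, q_3 = 17*6 + 1 = 103.
q_3 = 103 > 79, so the last convergent with denominator <= 79 is p_2/q_2 = 11/6.
The closest fraction with denominator <= 79 is either p_2/q_2 or the intermediate fraction (k*p_2 + p_1)/(k*q_2 + q_1) with the largest k >= 1 whose denominator stays <= 79; these approach x as k grows, and every other convergent or intermediate fraction in range is farther away.
Largest k: floor((79 - q_1)/q_2) = floor((79 - 1)/6) = 13.
That gives (13*11 + 2)/(13*6 + 1) = 145/79.
Compare the errors: |x - 11/6| = |389*6 - 11*212|/(212*6) = 2/1272, and |x - 145/79| = |389*79 - 145*212|/(212*79) = 9/16748.
Cross-multiplying, 9*1272 = 11448 < 33496 = 2*16748, so 9/16748 is smaller: the intermediate fraction 145/79 is closer to x than 11/6.

145/79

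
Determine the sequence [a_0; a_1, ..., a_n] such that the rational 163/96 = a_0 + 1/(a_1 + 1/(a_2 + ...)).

Run the Euclidean algorithm on 163 and 96; the successive quotients are the partial quotients a_0, a_1, ... (each step inverts the fractional part left over by the previous one):
  163 = 1*96 + 67, so a_0 = 1.
  96 = 1*67 + 29, so a_1 = 1.
  67 = 2*29 + 9, so a_2 = 2.
  29 = 3*9 + 2, so a_3 = 3.
  9 = 4*2 + 1, so a_4 = 4.
  2 = 2*1 + 0, so a_5 = 2.
The remainder reaches 0 after 6 divisions, so the expansion has 6 partial quotients, read off in order.

[1; 1, 2, 3, 4, 2]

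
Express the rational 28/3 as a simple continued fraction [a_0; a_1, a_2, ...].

[9; 3]

Run the Euclidean algorithm on 28 and 3; the successive quotients are the partial quotients a_0, a_1, ... (each step inverts the fractional part left over by the previous one):
  28 = 9*3 + 1, so a_0 = 9.
  3 = 3*1 + 0, so a_1 = 3.
The remainder reaches 0 after 2 divisions, so the expansion has 2 partial quotients, read off in order.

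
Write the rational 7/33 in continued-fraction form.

[0; 4, 1, 2, 2]

Run the Euclidean algorithm on 7 and 33; the successive quotients are the partial quotients a_0, a_1, ... (each step inverts the fractional part left over by the previous one):
  7 = 0*33 + 7, so a_0 = 0.
  33 = 4*7 + 5, so a_1 = 4.
  7 = 1*5 + 2, so a_2 = 1.
  5 = 2*2 + 1, so a_3 = 2.
  2 = 2*1 + 0, so a_4 = 2.
The remainder reaches 0 after 5 divisions, so the expansion has 5 partial quotients, read off in order.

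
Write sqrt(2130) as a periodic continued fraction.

[46; (6, 1, 1, 2, 1, 1, 6, 92)]

Write x_i = (sqrt(2130) + m_i)/d_i with (m_0, d_0) = (0, 1). a_0 = floor(sqrt(2130)) = 46, since 46^2 = 2116 <= 2130 < 2209 = 47^2.
Iterate m_{i+1} = d_i*a_i - m_i, d_{i+1} = (2130 - m_{i+1}^2)/d_i, a_{i+1} = floor((a_0 + m_{i+1})/d_{i+1}):
  m_1 = 1*46 - 0 = 46, d_1 = (2130 - 46^2)/1 = 14/1 = 14, a_1 = floor((46 + 46)/14) = 6.
  m_2 = 14*6 - 46 = 38, d_2 = (2130 - 38^2)/14 = 686/14 = 49, a_2 = floor((46 + 38)/49) = 1.
  m_3 = 49*1 - 38 = 11, d_3 = (2130 - 11^2)/49 = 2009/49 = 41, a_3 = floor((46 + 11)/41) = 1.
  m_4 = 41*1 - 11 = 30, d_4 = (2130 - 30^2)/41 = 1230/41 = 30, a_4 = floor((46 + 30)/30) = 2.
  m_5 = 30*2 - 30 = 30, d_5 = (2130 - 30^2)/30 = 1230/30 = 41, a_5 = floor((46 + 30)/41) = 1.
  m_6 = 41*1 - 30 = 11, d_6 = (2130 - 11^2)/41 = 2009/41 = 49, a_6 = floor((46 + 11)/49) = 1.
  m_7 = 49*1 - 11 = 38, d_7 = (2130 - 38^2)/49 = 686/49 = 14, a_7 = floor((46 + 38)/14) = 6.
  m_8 = 14*6 - 38 = 46, d_8 = (2130 - 46^2)/14 = 14/14 = 1, a_8 = floor((46 + 46)/1) = 92.
  m_9 = 1*92 - 46 = 46, d_9 = (2130 - 46^2)/1 = 14/1 = 14: (m_9, d_9) = (m_1, d_1) = (46, 14), so from here the quotients repeat a_1, ..., a_8; the period length is 8.
Hence the expansion of sqrt(2130) is a_0 = 46 followed by the repeating block 6, 1, 1, 2, 1, 1, 6, 92 (period 8).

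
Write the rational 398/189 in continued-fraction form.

[2; 9, 2, 4, 2]

Run the Euclidean algorithm on 398 and 189; the successive quotients are the partial quotients a_0, a_1, ... (each step inverts the fractional part left over by the previous one):
  398 = 2*189 + 20, so a_0 = 2.
  189 = 9*20 + 9, so a_1 = 9.
  20 = 2*9 + 2, so a_2 = 2.
  9 = 4*2 + 1, so a_3 = 4.
  2 = 2*1 + 0, so a_4 = 2.
The remainder reaches 0 after 5 divisions, so the expansion has 5 partial quotients, read off in order.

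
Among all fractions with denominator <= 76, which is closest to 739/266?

Expand x = 739/266 as a continued fraction with the Euclidean algorithm:
  739 = 2*266 + 207, so a_0 = 2.
  266 = 1*207 + 59, so a_1 = 1.
  207 = 3*59 + 30, so a_2 = 3.
  59 = 1*30 + 29, so a_3 = 1.
  30 = 1*29 + 1, so a_4 = 1.
  29 = 29*1 + 0, so a_5 = 29.
so x = [2; 1, 3, 1, 1, 29].
Convergents (p_i = a_i*p_{i-1} + p_{i-2}, q_i = a_i*q_{i-1} + q_{i-2} with p_{-2}=0, p_{-1}=1, q_{-2}=1, q_{-1}=0), until the denominator exceeds 76:
  i=0: a_0=2, p_0 = 2*1 + 0 = 2, q_0 = 2*0 + 1 = 1.
  i=1: a_1=1, p_1 = 1*2 + 1 = 3, q_1 = 1*1 + 0 = 1.
  i=2: a_2=3, p_2 = 3*3 + 2 = 11, q_2 = 3*1 + 1 = 4.
  i=3: a_3=1, p_3 = 1*11 + 3 = 14, q_3 = 1*4 + 1 = 5.
  i=4: a_4=1, p_4 = 1*14 + 11 = 25, q_4 = 1*5 + 4 = 9.
  i=5: a_5=29, p_5 = 29*25 + 14 = 739, q_5 = 29*9 + 5 = 266.
q_5 = 266 > 76, so the last convergent with denominator <= 76 is p_4/q_4 = 25/9.
The closest fraction with denominator <= 76 is either p_4/q_4 or the intermediate fraction (k*p_4 + p_3)/(k*q_4 + q_3) with the largest k >= 1 whose denominator stays <= 76; these approach x as k grows, and every other convergent or intermediate fraction in range is farther away.
Largest k: floor((76 - q_3)/q_4) = floor((76 - 5)/9) = 7.
That gives (7*25 + 14)/(7*9 + 5) = 189/68.
Compare the errors: |x - 25/9| = |739*9 - 25*266|/(266*9) = 1/2394, and |x - 189/68| = |739*68 - 189*266|/(266*68) = 22/18088.
Cross-multiplying, 1*18088 = 18088 < 52668 = 22*2394, so 1/2394 is smaller: the convergent 25/9 is closer to x than 189/68.

25/9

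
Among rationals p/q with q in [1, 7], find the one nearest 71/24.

Expand x = 71/24 as a continued fraction with the Euclidean algorithm:
  71 = 2*24 + 23, so a_0 = 2.
  24 = 1*23 + 1, so a_1 = 1.
  23 = 23*1 + 0, so a_2 = 23.
so x = [2; 1, 23].
Convergents (p_i = a_i*p_{i-1} + p_{i-2}, q_i = a_i*q_{i-1} + q_{i-2} with p_{-2}=0, p_{-1}=1, q_{-2}=1, q_{-1}=0), until the denominator exceeds 7:
  i=0: a_0=2, p_0 = 2*1 + 0 = 2, q_0 = 2*0 + 1 = 1.
  i=1: a_1=1, p_1 = 1*2 + 1 = 3, q_1 = 1*1 + 0 = 1.
  i=2: a_2=23, p_2 = 23*3 + 2 = 71, q_2 = 23*1 + 1 = 24.
q_2 = 24 > 7, so the last convergent with denominator <= 7 is p_1/q_1 = 3/1.
The closest fraction with denominator <= 7 is either p_1/q_1 or the intermediate fraction (k*p_1 + p_0)/(k*q_1 + q_0) with the largest k >= 1 whose denominator stays <= 7; these approach x as k grows, and every other convergent or intermediate fraction in range is farther away.
Largest k: floor((7 - q_0)/q_1) = floor((7 - 1)/1) = 6.
That gives (6*3 + 2)/(6*1 + 1) = 20/7.
Compare the errors: |x - 3/1| = |71*1 - 3*24|/(24*1) = 1/24, and |x - 20/7| = |71*7 - 20*24|/(24*7) = 17/168.
Cross-multiplying, 1*168 = 168 < 408 = 17*24, so 1/24 is smaller: the convergent 3/1 is closer to x than 20/7.

3/1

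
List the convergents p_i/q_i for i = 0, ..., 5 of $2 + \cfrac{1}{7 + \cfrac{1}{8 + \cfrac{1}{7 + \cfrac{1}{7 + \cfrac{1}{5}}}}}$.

Using the convergent recurrence p_i = a_i*p_{i-1} + p_{i-2}, q_i = a_i*q_{i-1} + q_{i-2} with p_{-2}=0, p_{-1}=1, q_{-2}=1, q_{-1}=0:
  i=0: a_0=2, p_0 = 2*1 + 0 = 2, q_0 = 2*0 + 1 = 1.
  i=1: a_1=7, p_1 = 7*2 + 1 = 15, q_1 = 7*1 + 0 = 7.
  i=2: a_2=8, p_2 = 8*15 + 2 = 122, q_2 = 8*7 + 1 = 57.
  i=3: a_3=7, p_3 = 7*122 + 15 = 869, q_3 = 7*57 + 7 = 406.
  i=4: a_4=7, p_4 = 7*869 + 122 = 6205, q_4 = 7*406 + 57 = 2899.
  i=5: a_5=5, p_5 = 5*6205 + 869 = 31894, q_5 = 5*2899 + 406 = 14901.

2/1, 15/7, 122/57, 869/406, 6205/2899, 31894/14901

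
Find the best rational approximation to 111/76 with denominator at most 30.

19/13

Expand x = 111/76 as a continued fraction with the Euclidean algorithm:
  111 = 1*76 + 35, so a_0 = 1.
  76 = 2*35 + 6, so a_1 = 2.
  35 = 5*6 + 5, so a_2 = 5.
  6 = 1*5 + 1, so a_3 = 1.
  5 = 5*1 + 0, so a_4 = 5.
so x = [1; 2, 5, 1, 5].
Convergents (p_i = a_i*p_{i-1} + p_{i-2}, q_i = a_i*q_{i-1} + q_{i-2} with p_{-2}=0, p_{-1}=1, q_{-2}=1, q_{-1}=0), until the denominator exceeds 30:
  i=0: a_0=1, p_0 = 1*1 + 0 = 1, q_0 = 1*0 + 1 = 1.
  i=1: a_1=2, p_1 = 2*1 + 1 = 3, q_1 = 2*1 + 0 = 2.
  i=2: a_2=5, p_2 = 5*3 + 1 = 16, q_2 = 5*2 + 1 = 11.
  i=3: a_3=1, p_3 = 1*16 + 3 = 19, q_3 = 1*11 + 2 = 13.
  i=4: a_4=5, p_4 = 5*19 + 16 = 111, q_4 = 5*13 + 11 = 76.
q_4 = 76 > 30, so the last convergent with denominator <= 30 is p_3/q_3 = 19/13.
The closest fraction with denominator <= 30 is either p_3/q_3 or the intermediate fraction (k*p_3 + p_2)/(k*q_3 + q_2) with the largest k >= 1 whose denominator stays <= 30; these approach x as k grows, and every other convergent or intermediate fraction in range is farther away.
Largest k: floor((30 - q_2)/q_3) = floor((30 - 11)/13) = 1.
That gives (1*19 + 16)/(1*13 + 11) = 35/24.
Compare the errors: |x - 19/13| = |111*13 - 19*76|/(76*13) = 1/988, and |x - 35/24| = |111*24 - 35*76|/(76*24) = 4/1824.
Cross-multiplying, 1*1824 = 1824 < 3952 = 4*988, so 1/988 is smaller: the convergent 19/13 is closer to x than 35/24.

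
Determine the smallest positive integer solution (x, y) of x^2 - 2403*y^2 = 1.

First expand sqrt(2403) as a continued fraction. With x_i = (sqrt(2403) + m_i)/d_i and (m_0, d_0) = (0, 1): a_0 = floor(sqrt(2403)) = 49, since 49^2 = 2401 <= 2403 < 2500 = 50^2.
Iterate m_{i+1} = d_i*a_i - m_i, d_{i+1} = (2403 - m_{i+1}^2)/d_i, a_{i+1} = floor((a_0 + m_{i+1})/d_{i+1}):
  m_1 = 1*49 - 0 = 49, d_1 = (2403 - 49^2)/1 = 2/1 = 2, a_1 = floor((49 + 49)/2) = 49.
  m_2 = 2*49 - 49 = 49, d_2 = (2403 - 49^2)/2 = 2/2 = 1, a_2 = floor((49 + 49)/1) = 98.
  m_3 = 1*98 - 49 = 49, d_3 = (2403 - 49^2)/1 = 2/1 = 2: (m_3, d_3) = (m_1, d_1) = (49, 2), so from here the quotients repeat a_1, a_2; the period length is 2.
So sqrt(2403) = [49; (49, 98)] with period length k = 2.
k is even, so the fundamental solution of x^2 - 2403y^2 = 1 is (p_{k-1}, q_{k-1}) = (p_1, q_1); compute convergents through index 1.
Convergents (p_i = a_i*p_{i-1} + p_{i-2}, q_i = a_i*q_{i-1} + q_{i-2} with p_{-2}=0, p_{-1}=1, q_{-2}=1, q_{-1}=0):
  i=0: a_0=49, p_0 = 49*1 + 0 = 49, q_0 = 49*0 + 1 = 1.
  i=1: a_1=49, p_1 = 49*49 + 1 = 2402, q_1 = 49*1 + 0 = 49.
Check: 2402^2 - 2403*49^2 = 5769604 - 5769603 = 1, so (x, y) = (2402, 49) solves the equation, and by the theorem it is the least positive solution.

(x, y) = (2402, 49)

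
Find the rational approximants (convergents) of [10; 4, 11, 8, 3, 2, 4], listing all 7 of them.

Using the convergent recurrence p_i = a_i*p_{i-1} + p_{i-2}, q_i = a_i*q_{i-1} + q_{i-2} with p_{-2}=0, p_{-1}=1, q_{-2}=1, q_{-1}=0:
  i=0: a_0=10, p_0 = 10*1 + 0 = 10, q_0 = 10*0 + 1 = 1.
  i=1: a_1=4, p_1 = 4*10 + 1 = 41, q_1 = 4*1 + 0 = 4.
  i=2: a_2=11, p_2 = 11*41 + 10 = 461, q_2 = 11*4 + 1 = 45.
  i=3: a_3=8, p_3 = 8*461 + 41 = 3729, q_3 = 8*45 + 4 = 364.
  i=4: a_4=3, p_4 = 3*3729 + 461 = 11648, q_4 = 3*364 + 45 = 1137.
  i=5: a_5=2, p_5 = 2*11648 + 3729 = 27025, q_5 = 2*1137 + 364 = 2638.
  i=6: a_6=4, p_6 = 4*27025 + 11648 = 119748, q_6 = 4*2638 + 1137 = 11689.

10/1, 41/4, 461/45, 3729/364, 11648/1137, 27025/2638, 119748/11689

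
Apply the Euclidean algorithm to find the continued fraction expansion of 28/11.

[2; 1, 1, 5]

Run the Euclidean algorithm on 28 and 11; the successive quotients are the partial quotients a_0, a_1, ... (each step inverts the fractional part left over by the previous one):
  28 = 2*11 + 6, so a_0 = 2.
  11 = 1*6 + 5, so a_1 = 1.
  6 = 1*5 + 1, so a_2 = 1.
  5 = 5*1 + 0, so a_3 = 5.
The remainder reaches 0 after 4 divisions, so the expansion has 4 partial quotients, read off in order.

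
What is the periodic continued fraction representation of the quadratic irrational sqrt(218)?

[14; (1, 3, 3, 1, 28)]

Write x_i = (sqrt(218) + m_i)/d_i with (m_0, d_0) = (0, 1). a_0 = floor(sqrt(218)) = 14, since 14^2 = 196 <= 218 < 225 = 15^2.
Iterate m_{i+1} = d_i*a_i - m_i, d_{i+1} = (218 - m_{i+1}^2)/d_i, a_{i+1} = floor((a_0 + m_{i+1})/d_{i+1}):
  m_1 = 1*14 - 0 = 14, d_1 = (218 - 14^2)/1 = 22/1 = 22, a_1 = floor((14 + 14)/22) = 1.
  m_2 = 22*1 - 14 = 8, d_2 = (218 - 8^2)/22 = 154/22 = 7, a_2 = floor((14 + 8)/7) = 3.
  m_3 = 7*3 - 8 = 13, d_3 = (218 - 13^2)/7 = 49/7 = 7, a_3 = floor((14 + 13)/7) = 3.
  m_4 = 7*3 - 13 = 8, d_4 = (218 - 8^2)/7 = 154/7 = 22, a_4 = floor((14 + 8)/22) = 1.
  m_5 = 22*1 - 8 = 14, d_5 = (218 - 14^2)/22 = 22/22 = 1, a_5 = floor((14 + 14)/1) = 28.
  m_6 = 1*28 - 14 = 14, d_6 = (218 - 14^2)/1 = 22/1 = 22: (m_6, d_6) = (m_1, d_1) = (14, 22), so from here the quotients repeat a_1, ..., a_5; the period length is 5.
Hence the expansion of sqrt(218) is a_0 = 14 followed by the repeating block 1, 3, 3, 1, 28 (period 5).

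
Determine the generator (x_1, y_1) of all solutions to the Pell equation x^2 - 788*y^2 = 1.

First expand sqrt(788) as a continued fraction. With x_i = (sqrt(788) + m_i)/d_i and (m_0, d_0) = (0, 1): a_0 = floor(sqrt(788)) = 28, since 28^2 = 784 <= 788 < 841 = 29^2.
Iterate m_{i+1} = d_i*a_i - m_i, d_{i+1} = (788 - m_{i+1}^2)/d_i, a_{i+1} = floor((a_0 + m_{i+1})/d_{i+1}):
  m_1 = 1*28 - 0 = 28, d_1 = (788 - 28^2)/1 = 4/1 = 4, a_1 = floor((28 + 28)/4) = 14.
  m_2 = 4*14 - 28 = 28, d_2 = (788 - 28^2)/4 = 4/4 = 1, a_2 = floor((28 + 28)/1) = 56.
  m_3 = 1*56 - 28 = 28, d_3 = (788 - 28^2)/1 = 4/1 = 4: (m_3, d_3) = (m_1, d_1) = (28, 4), so from here the quotients repeat a_1, a_2; the period length is 2.
So sqrt(788) = [28; (14, 56)] with period length k = 2.
k is even, so the fundamental solution of x^2 - 788y^2 = 1 is (p_{k-1}, q_{k-1}) = (p_1, q_1); compute convergents through index 1.
Convergents (p_i = a_i*p_{i-1} + p_{i-2}, q_i = a_i*q_{i-1} + q_{i-2} with p_{-2}=0, p_{-1}=1, q_{-2}=1, q_{-1}=0):
  i=0: a_0=28, p_0 = 28*1 + 0 = 28, q_0 = 28*0 + 1 = 1.
  i=1: a_1=14, p_1 = 14*28 + 1 = 393, q_1 = 14*1 + 0 = 14.
Check: 393^2 - 788*14^2 = 154449 - 154448 = 1, so (x, y) = (393, 14) solves the equation, and by the theorem it is the least positive solution.

(x, y) = (393, 14)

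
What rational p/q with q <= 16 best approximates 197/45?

35/8

Expand x = 197/45 as a continued fraction with the Euclidean algorithm:
  197 = 4*45 + 17, so a_0 = 4.
  45 = 2*17 + 11, so a_1 = 2.
  17 = 1*11 + 6, so a_2 = 1.
  11 = 1*6 + 5, so a_3 = 1.
  6 = 1*5 + 1, so a_4 = 1.
  5 = 5*1 + 0, so a_5 = 5.
so x = [4; 2, 1, 1, 1, 5].
Convergents (p_i = a_i*p_{i-1} + p_{i-2}, q_i = a_i*q_{i-1} + q_{i-2} with p_{-2}=0, p_{-1}=1, q_{-2}=1, q_{-1}=0), until the denominator exceeds 16:
  i=0: a_0=4, p_0 = 4*1 + 0 = 4, q_0 = 4*0 + 1 = 1.
  i=1: a_1=2, p_1 = 2*4 + 1 = 9, q_1 = 2*1 + 0 = 2.
  i=2: a_2=1, p_2 = 1*9 + 4 = 13, q_2 = 1*2 + 1 = 3.
  i=3: a_3=1, p_3 = 1*13 + 9 = 22, q_3 = 1*3 + 2 = 5.
  i=4: a_4=1, p_4 = 1*22 + 13 = 35, q_4 = 1*5 + 3 = 8.
  i=5: a_5=5, p_5 = 5*35 + 22 = 197, q_5 = 5*8 + 5 = 45.
q_5 = 45 > 16, so the last convergent with denominator <= 16 is p_4/q_4 = 35/8.
The closest fraction with denominator <= 16 is either p_4/q_4 or the intermediate fraction (k*p_4 + p_3)/(k*q_4 + q_3) with the largest k >= 1 whose denominator stays <= 16; these approach x as k grows, and every other convergent or intermediate fraction in range is farther away.
Largest k: floor((16 - q_3)/q_4) = floor((16 - 5)/8) = 1.
That gives (1*35 + 22)/(1*8 + 5) = 57/13.
Compare the errors: |x - 35/8| = |197*8 - 35*45|/(45*8) = 1/360, and |x - 57/13| = |197*13 - 57*45|/(45*13) = 4/585.
Cross-multiplying, 1*585 = 585 < 1440 = 4*360, so 1/360 is smaller: the convergent 35/8 is closer to x than 57/13.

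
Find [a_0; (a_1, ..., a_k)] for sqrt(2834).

Write x_i = (sqrt(2834) + m_i)/d_i with (m_0, d_0) = (0, 1). a_0 = floor(sqrt(2834)) = 53, since 53^2 = 2809 <= 2834 < 2916 = 54^2.
Iterate m_{i+1} = d_i*a_i - m_i, d_{i+1} = (2834 - m_{i+1}^2)/d_i, a_{i+1} = floor((a_0 + m_{i+1})/d_{i+1}):
  m_1 = 1*53 - 0 = 53, d_1 = (2834 - 53^2)/1 = 25/1 = 25, a_1 = floor((53 + 53)/25) = 4.
  m_2 = 25*4 - 53 = 47, d_2 = (2834 - 47^2)/25 = 625/25 = 25, a_2 = floor((53 + 47)/25) = 4.
  m_3 = 25*4 - 47 = 53, d_3 = (2834 - 53^2)/25 = 25/25 = 1, a_3 = floor((53 + 53)/1) = 106.
  m_4 = 1*106 - 53 = 53, d_4 = (2834 - 53^2)/1 = 25/1 = 25: (m_4, d_4) = (m_1, d_1) = (53, 25), so from here the quotients repeat a_1, ..., a_3; the period length is 3.
Hence the expansion of sqrt(2834) is a_0 = 53 followed by the repeating block 4, 4, 106 (period 3).

[53; (4, 4, 106)]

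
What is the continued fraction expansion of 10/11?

Run the Euclidean algorithm on 10 and 11; the successive quotients are the partial quotients a_0, a_1, ... (each step inverts the fractional part left over by the previous one):
  10 = 0*11 + 10, so a_0 = 0.
  11 = 1*10 + 1, so a_1 = 1.
  10 = 10*1 + 0, so a_2 = 10.
The remainder reaches 0 after 3 divisions, so the expansion has 3 partial quotients, read off in order.

[0; 1, 10]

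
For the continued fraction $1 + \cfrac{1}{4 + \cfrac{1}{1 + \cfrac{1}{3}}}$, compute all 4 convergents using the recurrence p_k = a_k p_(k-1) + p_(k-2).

1/1, 5/4, 6/5, 23/19

Using the convergent recurrence p_i = a_i*p_{i-1} + p_{i-2}, q_i = a_i*q_{i-1} + q_{i-2} with p_{-2}=0, p_{-1}=1, q_{-2}=1, q_{-1}=0:
  i=0: a_0=1, p_0 = 1*1 + 0 = 1, q_0 = 1*0 + 1 = 1.
  i=1: a_1=4, p_1 = 4*1 + 1 = 5, q_1 = 4*1 + 0 = 4.
  i=2: a_2=1, p_2 = 1*5 + 1 = 6, q_2 = 1*4 + 1 = 5.
  i=3: a_3=3, p_3 = 3*6 + 5 = 23, q_3 = 3*5 + 4 = 19.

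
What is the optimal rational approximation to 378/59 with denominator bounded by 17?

109/17

Expand x = 378/59 as a continued fraction with the Euclidean algorithm:
  378 = 6*59 + 24, so a_0 = 6.
  59 = 2*24 + 11, so a_1 = 2.
  24 = 2*11 + 2, so a_2 = 2.
  11 = 5*2 + 1, so a_3 = 5.
  2 = 2*1 + 0, so a_4 = 2.
so x = [6; 2, 2, 5, 2].
Convergents (p_i = a_i*p_{i-1} + p_{i-2}, q_i = a_i*q_{i-1} + q_{i-2} with p_{-2}=0, p_{-1}=1, q_{-2}=1, q_{-1}=0), until the denominator exceeds 17:
  i=0: a_0=6, p_0 = 6*1 + 0 = 6, q_0 = 6*0 + 1 = 1.
  i=1: a_1=2, p_1 = 2*6 + 1 = 13, q_1 = 2*1 + 0 = 2.
  i=2: a_2=2, p_2 = 2*13 + 6 = 32, q_2 = 2*2 + 1 = 5.
  i=3: a_3=5, p_3 = 5*32 + 13 = 173, q_3 = 5*5 + 2 = 27.
q_3 = 27 > 17, so the last convergent with denominator <= 17 is p_2/q_2 = 32/5.
The closest fraction with denominator <= 17 is either p_2/q_2 or the intermediate fraction (k*p_2 + p_1)/(k*q_2 + q_1) with the largest k >= 1 whose denominator stays <= 17; these approach x as k grows, and every other convergent or intermediate fraction in range is farther away.
Largest k: floor((17 - q_1)/q_2) = floor((17 - 2)/5) = 3.
That gives (3*32 + 13)/(3*5 + 2) = 109/17.
Compare the errors: |x - 32/5| = |378*5 - 32*59|/(59*5) = 2/295, and |x - 109/17| = |378*17 - 109*59|/(59*17) = 5/1003.
Cross-multiplying, 5*295 = 1475 < 2006 = 2*1003, so 5/1003 is smaller: the intermediate fraction 109/17 is closer to x than 32/5.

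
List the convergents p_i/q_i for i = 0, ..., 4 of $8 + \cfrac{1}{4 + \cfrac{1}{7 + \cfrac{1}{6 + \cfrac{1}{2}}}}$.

Using the convergent recurrence p_i = a_i*p_{i-1} + p_{i-2}, q_i = a_i*q_{i-1} + q_{i-2} with p_{-2}=0, p_{-1}=1, q_{-2}=1, q_{-1}=0:
  i=0: a_0=8, p_0 = 8*1 + 0 = 8, q_0 = 8*0 + 1 = 1.
  i=1: a_1=4, p_1 = 4*8 + 1 = 33, q_1 = 4*1 + 0 = 4.
  i=2: a_2=7, p_2 = 7*33 + 8 = 239, q_2 = 7*4 + 1 = 29.
  i=3: a_3=6, p_3 = 6*239 + 33 = 1467, q_3 = 6*29 + 4 = 178.
  i=4: a_4=2, p_4 = 2*1467 + 239 = 3173, q_4 = 2*178 + 29 = 385.

8/1, 33/4, 239/29, 1467/178, 3173/385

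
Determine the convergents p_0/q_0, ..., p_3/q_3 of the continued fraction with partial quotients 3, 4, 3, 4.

3/1, 13/4, 42/13, 181/56

Using the convergent recurrence p_i = a_i*p_{i-1} + p_{i-2}, q_i = a_i*q_{i-1} + q_{i-2} with p_{-2}=0, p_{-1}=1, q_{-2}=1, q_{-1}=0:
  i=0: a_0=3, p_0 = 3*1 + 0 = 3, q_0 = 3*0 + 1 = 1.
  i=1: a_1=4, p_1 = 4*3 + 1 = 13, q_1 = 4*1 + 0 = 4.
  i=2: a_2=3, p_2 = 3*13 + 3 = 42, q_2 = 3*4 + 1 = 13.
  i=3: a_3=4, p_3 = 4*42 + 13 = 181, q_3 = 4*13 + 4 = 56.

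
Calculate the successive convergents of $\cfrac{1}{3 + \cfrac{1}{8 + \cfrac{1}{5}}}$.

Using the convergent recurrence p_i = a_i*p_{i-1} + p_{i-2}, q_i = a_i*q_{i-1} + q_{i-2} with p_{-2}=0, p_{-1}=1, q_{-2}=1, q_{-1}=0:
  i=0: a_0=0, p_0 = 0*1 + 0 = 0, q_0 = 0*0 + 1 = 1.
  i=1: a_1=3, p_1 = 3*0 + 1 = 1, q_1 = 3*1 + 0 = 3.
  i=2: a_2=8, p_2 = 8*1 + 0 = 8, q_2 = 8*3 + 1 = 25.
  i=3: a_3=5, p_3 = 5*8 + 1 = 41, q_3 = 5*25 + 3 = 128.

0/1, 1/3, 8/25, 41/128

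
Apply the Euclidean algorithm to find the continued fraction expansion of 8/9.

[0; 1, 8]

Run the Euclidean algorithm on 8 and 9; the successive quotients are the partial quotients a_0, a_1, ... (each step inverts the fractional part left over by the previous one):
  8 = 0*9 + 8, so a_0 = 0.
  9 = 1*8 + 1, so a_1 = 1.
  8 = 8*1 + 0, so a_2 = 8.
The remainder reaches 0 after 3 divisions, so the expansion has 3 partial quotients, read off in order.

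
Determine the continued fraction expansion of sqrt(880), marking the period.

Write x_i = (sqrt(880) + m_i)/d_i with (m_0, d_0) = (0, 1). a_0 = floor(sqrt(880)) = 29, since 29^2 = 841 <= 880 < 900 = 30^2.
Iterate m_{i+1} = d_i*a_i - m_i, d_{i+1} = (880 - m_{i+1}^2)/d_i, a_{i+1} = floor((a_0 + m_{i+1})/d_{i+1}):
  m_1 = 1*29 - 0 = 29, d_1 = (880 - 29^2)/1 = 39/1 = 39, a_1 = floor((29 + 29)/39) = 1.
  m_2 = 39*1 - 29 = 10, d_2 = (880 - 10^2)/39 = 780/39 = 20, a_2 = floor((29 + 10)/20) = 1.
  m_3 = 20*1 - 10 = 10, d_3 = (880 - 10^2)/20 = 780/20 = 39, a_3 = floor((29 + 10)/39) = 1.
  m_4 = 39*1 - 10 = 29, d_4 = (880 - 29^2)/39 = 39/39 = 1, a_4 = floor((29 + 29)/1) = 58.
  m_5 = 1*58 - 29 = 29, d_5 = (880 - 29^2)/1 = 39/1 = 39: (m_5, d_5) = (m_1, d_1) = (29, 39), so from here the quotients repeat a_1, ..., a_4; the period length is 4.
Hence the expansion of sqrt(880) is a_0 = 29 followed by the repeating block 1, 1, 1, 58 (period 4).

[29; (1, 1, 1, 58)]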